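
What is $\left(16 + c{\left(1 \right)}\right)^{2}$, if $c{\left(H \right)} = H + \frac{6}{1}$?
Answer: $529$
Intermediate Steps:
$c{\left(H \right)} = 6 + H$ ($c{\left(H \right)} = H + 6 \cdot 1 = H + 6 = 6 + H$)
$\left(16 + c{\left(1 \right)}\right)^{2} = \left(16 + \left(6 + 1\right)\right)^{2} = \left(16 + 7\right)^{2} = 23^{2} = 529$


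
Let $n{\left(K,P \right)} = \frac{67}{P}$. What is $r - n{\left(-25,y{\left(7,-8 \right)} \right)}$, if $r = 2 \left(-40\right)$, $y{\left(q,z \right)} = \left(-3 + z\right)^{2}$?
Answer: $- \frac{9747}{121} \approx -80.554$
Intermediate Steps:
$r = -80$
$r - n{\left(-25,y{\left(7,-8 \right)} \right)} = -80 - \frac{67}{\left(-3 - 8\right)^{2}} = -80 - \frac{67}{\left(-11\right)^{2}} = -80 - \frac{67}{121} = - \frac{9747}{121}$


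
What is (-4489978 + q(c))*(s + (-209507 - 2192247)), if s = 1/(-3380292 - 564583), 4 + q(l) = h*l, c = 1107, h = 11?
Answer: 8485099544555476311/788975 ≈ 1.0755e+13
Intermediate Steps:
q(l) = -4 + 11*l
s = -1/3944875 (s = 1/(-3944875) = -1/3944875 ≈ -2.5349e-7)
(-4489978 + q(c))*(s + (-209507 - 2192247)) = (-4489978 + (-4 + 11*1107))*(-1/3944875 + (-209507 - 2192247)) = (-4489978 + (-4 + 12177))*(-1/3944875 - 2401754) = (-4489978 + 12173)*(-9474619310751/3944875) = -4477805*(-9474619310751/3944875) = 8485099544555476311/788975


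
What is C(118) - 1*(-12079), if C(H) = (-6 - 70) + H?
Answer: 12121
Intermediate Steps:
C(H) = -76 + H
C(118) - 1*(-12079) = (-76 + 118) - 1*(-12079) = 42 + 12079 = 12121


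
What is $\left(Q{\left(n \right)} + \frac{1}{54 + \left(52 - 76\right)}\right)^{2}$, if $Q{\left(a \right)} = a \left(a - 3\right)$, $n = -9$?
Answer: $\frac{10504081}{900} \approx 11671.0$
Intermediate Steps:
$Q{\left(a \right)} = a \left(-3 + a\right)$
$\left(Q{\left(n \right)} + \frac{1}{54 + \left(52 - 76\right)}\right)^{2} = \left(- 9 \left(-3 - 9\right) + \frac{1}{54 + \left(52 - 76\right)}\right)^{2} = \left(\left(-9\right) \left(-12\right) + \frac{1}{54 + \left(52 - 76\right)}\right)^{2} = \left(108 + \frac{1}{54 - 24}\right)^{2} = \left(108 + \frac{1}{30}\right)^{2} = \left(\frac{3241}{30}\right)^{2} = \frac{10504081}{900}$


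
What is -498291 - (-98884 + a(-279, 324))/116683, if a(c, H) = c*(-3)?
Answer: -58141990706/116683 ≈ -4.9829e+5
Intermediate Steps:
a(c, H) = -3*c
-498291 - (-98884 + a(-279, 324))/116683 = -498291 - (-98884 - 3*(-279))/116683 = -498291 - (-98884 + 837)/116683 = -498291 - (-98047)/116683 = -498291 - 1*(-98047/116683) = -498291 + 98047/116683 = -58141990706/116683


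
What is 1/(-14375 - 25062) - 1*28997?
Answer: -1143554690/39437 ≈ -28997.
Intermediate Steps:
1/(-14375 - 25062) - 1*28997 = 1/(-39437) - 28997 = -1/39437 - 28997 = -1143554690/39437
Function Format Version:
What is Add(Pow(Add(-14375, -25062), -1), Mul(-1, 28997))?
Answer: Rational(-1143554690, 39437) ≈ -28997.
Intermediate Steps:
Add(Pow(Add(-14375, -25062), -1), Mul(-1, 28997)) = Add(Pow(-39437, -1), -28997) = Add(Rational(-1, 39437), -28997) = Rational(-1143554690, 39437)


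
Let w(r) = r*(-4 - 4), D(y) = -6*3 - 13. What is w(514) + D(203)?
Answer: -4143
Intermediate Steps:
D(y) = -31 (D(y) = -18 - 13 = -31)
w(r) = -8*r (w(r) = r*(-8) = -8*r)
w(514) + D(203) = -8*514 - 31 = -4112 - 31 = -4143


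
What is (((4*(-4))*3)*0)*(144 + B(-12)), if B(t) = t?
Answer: 0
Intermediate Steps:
(((4*(-4))*3)*0)*(144 + B(-12)) = (((4*(-4))*3)*0)*(144 - 12) = (-16*3*0)*132 = -48*0*132 = 0*132 = 0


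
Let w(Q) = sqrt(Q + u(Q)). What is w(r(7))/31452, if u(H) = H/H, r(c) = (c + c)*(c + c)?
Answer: sqrt(197)/31452 ≈ 0.00044626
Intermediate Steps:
r(c) = 4*c**2 (r(c) = (2*c)*(2*c) = 4*c**2)
u(H) = 1
w(Q) = sqrt(1 + Q) (w(Q) = sqrt(Q + 1) = sqrt(1 + Q))
w(r(7))/31452 = sqrt(1 + 4*7**2)/31452 = sqrt(1 + 4*49)*(1/31452) = sqrt(1 + 196)*(1/31452) = sqrt(197)*(1/31452) = sqrt(197)/31452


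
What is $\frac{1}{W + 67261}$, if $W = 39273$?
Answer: $\frac{1}{106534} \approx 9.3867 \cdot 10^{-6}$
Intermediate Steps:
$\frac{1}{W + 67261} = \frac{1}{39273 + 67261} = \frac{1}{106534}$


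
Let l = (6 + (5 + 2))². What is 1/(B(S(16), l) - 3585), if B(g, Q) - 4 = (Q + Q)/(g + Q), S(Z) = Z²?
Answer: -425/1521587 ≈ -0.00027931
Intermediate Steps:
l = 169 (l = (6 + 7)² = 13² = 169)
B(g, Q) = 4 + 2*Q/(Q + g) (B(g, Q) = 4 + (Q + Q)/(g + Q) = 4 + (2*Q)/(Q + g) = 4 + 2*Q/(Q + g))
1/(B(S(16), l) - 3585) = 1/(2*(2*16² + 3*169)/(169 + 16²) - 3585) = 1/(2*(2*256 + 507)/(169 + 256) - 3585) = 1/(2*(512 + 507)/425 - 3585) = 1/(2*(1/425)*1019 - 3585) = 1/(2038/425 - 3585) = 1/(-1521587/425) = -425/1521587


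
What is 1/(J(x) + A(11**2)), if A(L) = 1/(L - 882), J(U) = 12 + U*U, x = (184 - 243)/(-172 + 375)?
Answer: 31360049/378928420 ≈ 0.082760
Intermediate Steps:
x = -59/203 ≈ -0.29064
J(U) = 12 + U**2
A(L) = 1/(-882 + L)
1/(J(x) + A(11**2)) = 1/((12 + (-59/203)**2) + 1/(-882 + 11**2)) = 1/((12 + 3481/41209) + 1/(-882 + 121)) = 1/(497989/41209 + 1/(-761)) = 1/(497989/41209 - 1/761) = 1/(378928420/31360049) = 31360049/378928420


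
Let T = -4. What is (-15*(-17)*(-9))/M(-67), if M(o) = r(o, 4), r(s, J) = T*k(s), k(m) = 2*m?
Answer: -2295/536 ≈ -4.2817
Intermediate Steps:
r(s, J) = -8*s
M(o) = -8*o
(-15*(-17)*(-9))/M(-67) = (-15*(-17)*(-9))/((-8*(-67))) = (255*(-9))/536 = -2295*1/536 = -2295/536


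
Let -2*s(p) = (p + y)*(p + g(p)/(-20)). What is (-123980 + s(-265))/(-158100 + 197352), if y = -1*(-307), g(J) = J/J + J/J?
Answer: -1184129/392520 ≈ -3.0167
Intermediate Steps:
g(J) = 2 (g(J) = 1 + 1 = 2)
y = 307
s(p) = -(307 + p)*(-1/10 + p)/2 (s(p) = -(p + 307)*(p + 2/(-20))/2 = -(307 + p)*(p + 2*(-1/20))/2 = -(307 + p)*(p - 1/10)/2 = -(307 + p)*(-1/10 + p)/2)
(-123980 + s(-265))/(-158100 + 197352) = (-123980 + (307/20 - 3069/20*(-265) - 1/2*(-265)**2))/(-158100 + 197352) = (-123980 + (307/20 + 162657/4 - 1/2*70225))/39252 = (-123980 + (307/20 + 162657/4 - 70225/2))*(1/39252) = (-123980 + 55671/10)*(1/39252) = -1184129/10*1/39252 = -1184129/392520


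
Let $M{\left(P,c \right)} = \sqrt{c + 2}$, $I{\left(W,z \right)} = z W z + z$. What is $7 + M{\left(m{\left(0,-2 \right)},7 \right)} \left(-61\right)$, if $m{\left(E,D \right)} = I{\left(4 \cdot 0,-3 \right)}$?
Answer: $-176$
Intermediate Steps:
$I{\left(W,z \right)} = z + W z^{2}$ ($I{\left(W,z \right)} = W z z + z = W z^{2} + z = z + W z^{2}$)
$m{\left(E,D \right)} = -3$ ($m{\left(E,D \right)} = - 3 \left(1 + 4 \cdot 0 \left(-3\right)\right) = - 3 \left(1 + 0 \left(-3\right)\right) = - 3 \left(1 + 0\right) = \left(-3\right) 1 = -3$)
$M{\left(P,c \right)} = \sqrt{2 + c}$
$7 + M{\left(m{\left(0,-2 \right)},7 \right)} \left(-61\right) = 7 + \sqrt{2 + 7} \left(-61\right) = 7 + \sqrt{9} \left(-61\right) = 7 + 3 \left(-61\right) = 7 - 183 = -176$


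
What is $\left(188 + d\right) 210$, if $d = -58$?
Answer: $27300$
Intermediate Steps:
$\left(188 + d\right) 210 = \left(188 - 58\right) 210 = 130 \cdot 210 = 27300$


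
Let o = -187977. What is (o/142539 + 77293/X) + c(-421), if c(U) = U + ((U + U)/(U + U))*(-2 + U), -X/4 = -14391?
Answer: -2308306832575/2735038332 ≈ -843.98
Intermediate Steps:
X = 57564 (X = -4*(-14391) = 57564)
c(U) = -2 + 2*U (c(U) = U + ((2*U)/((2*U)))*(-2 + U) = U + ((2*U)*(1/(2*U)))*(-2 + U) = U + 1*(-2 + U) = U + (-2 + U) = -2 + 2*U)
(o/142539 + 77293/X) + c(-421) = (-187977/142539 + 77293/57564) + (-2 + 2*(-421)) = (-187977*1/142539 + 77293*(1/57564)) + (-2 - 842) = (-62659/47513 + 77293/57564) - 844 = 65519633/2735038332 - 844 = -2308306832575/2735038332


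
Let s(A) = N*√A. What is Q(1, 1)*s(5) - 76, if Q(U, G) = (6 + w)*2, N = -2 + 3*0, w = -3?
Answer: -76 - 12*√5 ≈ -102.83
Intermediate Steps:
N = -2 (N = -2 + 0 = -2)
Q(U, G) = 6 (Q(U, G) = (6 - 3)*2 = 3*2 = 6)
s(A) = -2*√A
Q(1, 1)*s(5) - 76 = 6*(-2*√5) - 76 = -12*√5 - 76 = -76 - 12*√5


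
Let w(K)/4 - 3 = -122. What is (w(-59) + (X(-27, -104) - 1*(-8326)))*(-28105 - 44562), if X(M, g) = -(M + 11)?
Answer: -571598622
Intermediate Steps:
w(K) = -476 (w(K) = 12 + 4*(-122) = 12 - 488 = -476)
X(M, g) = -11 - M (X(M, g) = -(11 + M) = -11 - M)
(w(-59) + (X(-27, -104) - 1*(-8326)))*(-28105 - 44562) = (-476 + ((-11 - 1*(-27)) - 1*(-8326)))*(-28105 - 44562) = (-476 + ((-11 + 27) + 8326))*(-72667) = (-476 + (16 + 8326))*(-72667) = (-476 + 8342)*(-72667) = 7866*(-72667) = -571598622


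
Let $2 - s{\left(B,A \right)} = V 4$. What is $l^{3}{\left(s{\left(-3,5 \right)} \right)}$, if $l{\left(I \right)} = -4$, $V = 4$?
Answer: $-64$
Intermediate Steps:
$s{\left(B,A \right)} = -14$ ($s{\left(B,A \right)} = 2 - 4 \cdot 4 = 2 - 16 = -14$)
$l^{3}{\left(s{\left(-3,5 \right)} \right)} = \left(-4\right)^{3} = -64$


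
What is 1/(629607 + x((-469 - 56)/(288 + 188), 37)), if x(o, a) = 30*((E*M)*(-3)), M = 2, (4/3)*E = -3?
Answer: 1/630012 ≈ 1.5873e-6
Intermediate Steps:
E = -9/4 (E = (¾)*(-3) = -9/4 ≈ -2.2500)
x(o, a) = 405 (x(o, a) = 30*(-9/4*2*(-3)) = 30*(-9/2*(-3)) = 30*(27/2) = 405)
1/(629607 + x((-469 - 56)/(288 + 188), 37)) = 1/(629607 + 405) = 1/630012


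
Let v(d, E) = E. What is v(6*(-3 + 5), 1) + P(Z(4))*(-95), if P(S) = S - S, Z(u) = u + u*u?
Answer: 1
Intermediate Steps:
Z(u) = u + u²
P(S) = 0
v(6*(-3 + 5), 1) + P(Z(4))*(-95) = 1 + 0*(-95) = 1 + 0 = 1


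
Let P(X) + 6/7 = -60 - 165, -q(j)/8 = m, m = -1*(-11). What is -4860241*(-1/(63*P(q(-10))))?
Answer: -4860241/14229 ≈ -341.57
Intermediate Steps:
m = 11
q(j) = -88 (q(j) = -8*11 = -88)
P(X) = -1581/7 (P(X) = -6/7 + (-60 - 165) = -6/7 - 225 = -1581/7)
-4860241*(-1/(63*P(q(-10)))) = -4860241/((-1581/7*(-63))) = -4860241/14229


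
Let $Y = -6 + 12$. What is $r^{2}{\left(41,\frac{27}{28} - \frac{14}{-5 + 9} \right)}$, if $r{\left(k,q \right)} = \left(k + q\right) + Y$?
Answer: $\frac{1550025}{784} \approx 1977.1$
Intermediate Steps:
$Y = 6$
$r{\left(k,q \right)} = 6 + k + q$ ($r{\left(k,q \right)} = \left(k + q\right) + 6 = 6 + k + q$)
$r^{2}{\left(41,\frac{27}{28} - \frac{14}{-5 + 9} \right)} = \left(6 + 41 + \left(\frac{27}{28} - \frac{14}{-5 + 9}\right)\right)^{2} = \left(6 + 41 + \left(27 \cdot \frac{1}{28} - \frac{14}{4}\right)\right)^{2} = \left(6 + 41 + \left(\frac{27}{28} - \frac{7}{2}\right)\right)^{2} = \left(6 + 41 - \frac{71}{28}\right)^{2} = \left(\frac{1245}{28}\right)^{2} = \frac{1550025}{784}$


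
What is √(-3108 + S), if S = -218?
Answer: I*√3326 ≈ 57.672*I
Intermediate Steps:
√(-3108 + S) = √(-3108 - 218) = √(-3326) = I*√3326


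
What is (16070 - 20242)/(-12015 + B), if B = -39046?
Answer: 4172/51061 ≈ 0.081706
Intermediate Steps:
(16070 - 20242)/(-12015 + B) = (16070 - 20242)/(-12015 - 39046) = -4172/(-51061) = -4172*(-1/51061) = 4172/51061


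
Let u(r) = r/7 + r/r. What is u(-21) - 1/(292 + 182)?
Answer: -949/474 ≈ -2.0021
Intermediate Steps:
u(r) = 1 + r/7 (u(r) = r*(⅐) + 1 = r/7 + 1 = 1 + r/7)
u(-21) - 1/(292 + 182) = (1 + (⅐)*(-21)) - 1/(292 + 182) = (1 - 3) - 1/474 = -2 - 1*1/474 = -2 - 1/474 = -949/474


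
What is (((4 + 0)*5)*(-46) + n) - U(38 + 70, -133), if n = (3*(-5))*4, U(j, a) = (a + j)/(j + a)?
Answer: -981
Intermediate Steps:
U(j, a) = 1 (U(j, a) = (a + j)/(a + j) = 1)
n = -60 (n = -15*4 = -60)
(((4 + 0)*5)*(-46) + n) - U(38 + 70, -133) = (((4 + 0)*5)*(-46) - 60) - 1*1 = ((4*5)*(-46) - 60) - 1 = (20*(-46) - 60) - 1 = (-920 - 60) - 1 = -980 - 1 = -981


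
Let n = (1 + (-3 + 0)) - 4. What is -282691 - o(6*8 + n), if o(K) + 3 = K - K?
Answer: -282688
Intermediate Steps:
n = -6 (n = (1 - 3) - 4 = -2 - 4 = -6)
o(K) = -3 (o(K) = -3 + (K - K) = -3 + 0 = -3)
-282691 - o(6*8 + n) = -282691 - 1*(-3) = -282691 + 3 = -282688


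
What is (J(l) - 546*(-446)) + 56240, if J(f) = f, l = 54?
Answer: 299810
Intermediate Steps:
(J(l) - 546*(-446)) + 56240 = (54 - 546*(-446)) + 56240 = (54 + 243516) + 56240 = 243570 + 56240 = 299810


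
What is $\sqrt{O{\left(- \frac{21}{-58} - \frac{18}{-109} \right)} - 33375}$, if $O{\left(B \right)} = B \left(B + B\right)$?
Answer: $\frac{i \sqrt{1333899235722}}{6322} \approx 182.69 i$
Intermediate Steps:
$O{\left(B \right)} = 2 B^{2}$ ($O{\left(B \right)} = B 2 B = 2 B^{2}$)
$\sqrt{O{\left(- \frac{21}{-58} - \frac{18}{-109} \right)} - 33375} = \sqrt{2 \left(- \frac{21}{-58} - \frac{18}{-109}\right)^{2} - 33375} = \sqrt{2 \left(\left(-21\right) \left(- \frac{1}{58}\right) - - \frac{18}{109}\right)^{2} - 33375} = \sqrt{2 \left(\frac{21}{58} + \frac{18}{109}\right)^{2} - 33375} = \sqrt{2 \left(\frac{3333}{6322}\right)^{2} - 33375} = \sqrt{2 \cdot \frac{11108889}{39967684} - 33375} = \sqrt{\frac{11108889}{19983842} - 33375} = \sqrt{- \frac{666949617861}{19983842}} = \frac{i \sqrt{1333899235722}}{6322}$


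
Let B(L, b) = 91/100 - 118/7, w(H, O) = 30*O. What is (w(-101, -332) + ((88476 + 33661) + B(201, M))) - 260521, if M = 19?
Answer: -103851963/700 ≈ -1.4836e+5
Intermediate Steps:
B(L, b) = -11163/700 (B(L, b) = 91*(1/100) - 118*⅐ = 91/100 - 118/7 = -11163/700)
(w(-101, -332) + ((88476 + 33661) + B(201, M))) - 260521 = (30*(-332) + ((88476 + 33661) - 11163/700)) - 260521 = (-9960 + (122137 - 11163/700)) - 260521 = (-9960 + 85484737/700) - 260521 = 78512737/700 - 260521 = -103851963/700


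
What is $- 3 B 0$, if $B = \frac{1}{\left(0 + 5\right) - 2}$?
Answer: $0$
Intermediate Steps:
$B = \frac{1}{3}$ ($B = \frac{1}{5 - 2} = \frac{1}{3} \approx 0.33333$)
$- 3 B 0 = \left(-3\right) \frac{1}{3} \cdot 0 = \left(-1\right) 0 = 0$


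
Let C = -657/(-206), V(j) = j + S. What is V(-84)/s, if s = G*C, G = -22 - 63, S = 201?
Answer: -2678/6205 ≈ -0.43159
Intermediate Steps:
V(j) = 201 + j (V(j) = j + 201 = 201 + j)
G = -85
C = 657/206 (C = -657*(-1/206) = 657/206 ≈ 3.1893)
s = -55845/206 (s = -85*657/206 = -55845/206 ≈ -271.09)
V(-84)/s = (201 - 84)/(-55845/206) = 117*(-206/55845) = -2678/6205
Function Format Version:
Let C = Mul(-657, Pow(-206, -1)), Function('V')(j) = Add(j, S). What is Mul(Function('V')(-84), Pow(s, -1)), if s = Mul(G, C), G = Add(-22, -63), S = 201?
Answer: Rational(-2678, 6205) ≈ -0.43159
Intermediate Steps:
Function('V')(j) = Add(201, j) (Function('V')(j) = Add(j, 201) = Add(201, j))
G = -85
C = Rational(657, 206) (C = Mul(-657, Rational(-1, 206)) = Rational(657, 206) ≈ 3.1893)
s = Rational(-55845, 206) (s = Mul(-85, Rational(657, 206)) = Rational(-55845, 206) ≈ -271.09)
Mul(Function('V')(-84), Pow(s, -1)) = Mul(Add(201, -84), Pow(Rational(-55845, 206), -1)) = Mul(117, Rational(-206, 55845)) = Rational(-2678, 6205)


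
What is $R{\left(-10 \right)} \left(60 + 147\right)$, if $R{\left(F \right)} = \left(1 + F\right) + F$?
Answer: $-3933$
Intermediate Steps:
$R{\left(F \right)} = 1 + 2 F$
$R{\left(-10 \right)} \left(60 + 147\right) = \left(1 + 2 \left(-10\right)\right) \left(60 + 147\right) = \left(1 - 20\right) 207 = \left(-19\right) 207 = -3933$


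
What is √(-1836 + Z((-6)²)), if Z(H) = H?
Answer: 30*I*√2 ≈ 42.426*I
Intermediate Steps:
√(-1836 + Z((-6)²)) = √(-1836 + (-6)²) = √(-1836 + 36) = √(-1800) = 30*I*√2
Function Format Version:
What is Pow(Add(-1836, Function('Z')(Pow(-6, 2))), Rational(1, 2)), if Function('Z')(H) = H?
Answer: Mul(30, I, Pow(2, Rational(1, 2))) ≈ Mul(42.426, I)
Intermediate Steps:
Pow(Add(-1836, Function('Z')(Pow(-6, 2))), Rational(1, 2)) = Pow(Add(-1836, Pow(-6, 2)), Rational(1, 2)) = Pow(Add(-1836, 36), Rational(1, 2)) = Pow(-1800, Rational(1, 2)) = Mul(30, I, Pow(2, Rational(1, 2)))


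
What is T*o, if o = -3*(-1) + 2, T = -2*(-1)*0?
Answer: 0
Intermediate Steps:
T = 0 (T = 2*0 = 0)
o = 5 (o = 3 + 2 = 5)
T*o = 0*5 = 0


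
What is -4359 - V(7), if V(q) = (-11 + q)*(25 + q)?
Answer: -4231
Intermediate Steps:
-4359 - V(7) = -4359 - (-275 + 7² + 14*7) = -4359 - (-275 + 49 + 98) = -4359 - 1*(-128) = -4359 + 128 = -4231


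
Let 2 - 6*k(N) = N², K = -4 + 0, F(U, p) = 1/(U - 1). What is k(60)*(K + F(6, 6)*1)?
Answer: 34181/15 ≈ 2278.7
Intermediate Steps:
F(U, p) = 1/(-1 + U)
K = -4
k(N) = ⅓ - N²/6
k(60)*(K + F(6, 6)*1) = (⅓ - ⅙*60²)*(-4 + 1/(-1 + 6)) = (⅓ - ⅙*3600)*(-4 + 1/5) = (⅓ - 600)*(-4 + (⅕)*1) = -1799*(-4 + ⅕)/3 = -1799/3*(-19/5) = 34181/15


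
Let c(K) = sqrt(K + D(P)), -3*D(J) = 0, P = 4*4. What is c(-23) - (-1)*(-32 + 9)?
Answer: -23 + I*sqrt(23) ≈ -23.0 + 4.7958*I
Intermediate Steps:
P = 16
D(J) = 0 (D(J) = -1/3*0 = 0)
c(K) = sqrt(K) (c(K) = sqrt(K + 0) = sqrt(K))
c(-23) - (-1)*(-32 + 9) = sqrt(-23) - (-1)*(-32 + 9) = I*sqrt(23) - (-1)*(-23) = I*sqrt(23) - 1*23 = I*sqrt(23) - 23 = -23 + I*sqrt(23)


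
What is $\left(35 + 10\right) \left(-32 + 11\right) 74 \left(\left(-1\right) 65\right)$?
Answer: $4545450$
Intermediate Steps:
$\left(35 + 10\right) \left(-32 + 11\right) 74 \left(\left(-1\right) 65\right) = 45 \left(-21\right) 74 \left(-65\right) = \left(-945\right) 74 \left(-65\right) = \left(-69930\right) \left(-65\right) = 4545450$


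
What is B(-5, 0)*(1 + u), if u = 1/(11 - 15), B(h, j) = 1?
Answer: ¾ ≈ 0.75000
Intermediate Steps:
u = -¼ (u = 1/(-4) = -¼ ≈ -0.25000)
B(-5, 0)*(1 + u) = 1*(1 - ¼) = 1*(¾) = ¾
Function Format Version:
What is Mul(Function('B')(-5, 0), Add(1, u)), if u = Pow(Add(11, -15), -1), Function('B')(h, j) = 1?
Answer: Rational(3, 4) ≈ 0.75000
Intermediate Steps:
u = Rational(-1, 4) (u = Pow(-4, -1) = Rational(-1, 4) ≈ -0.25000)
Mul(Function('B')(-5, 0), Add(1, u)) = Mul(1, Add(1, Rational(-1, 4))) = Mul(1, Rational(3, 4)) = Rational(3, 4)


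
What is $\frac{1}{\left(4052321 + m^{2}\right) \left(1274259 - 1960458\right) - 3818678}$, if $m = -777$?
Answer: $- \frac{1}{3194980672628} \approx -3.1299 \cdot 10^{-13}$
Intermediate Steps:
$\frac{1}{\left(4052321 + m^{2}\right) \left(1274259 - 1960458\right) - 3818678} = \frac{1}{\left(4052321 + \left(-777\right)^{2}\right) \left(1274259 - 1960458\right) - 3818678} = \frac{1}{\left(4052321 + 603729\right) \left(-686199\right) - 3818678} = \frac{1}{4656050 \left(-686199\right) - 3818678} = \frac{1}{-3194976853950 - 3818678} = \frac{1}{-3194980672628} = - \frac{1}{3194980672628}$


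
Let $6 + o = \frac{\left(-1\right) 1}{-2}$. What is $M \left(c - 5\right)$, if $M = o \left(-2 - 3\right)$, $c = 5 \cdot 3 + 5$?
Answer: $\frac{825}{2} \approx 412.5$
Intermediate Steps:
$o = - \frac{11}{2}$ ($o = -6 + \frac{\left(-1\right) 1}{-2} = -6 - - \frac{1}{2} = -6 + \frac{1}{2} = - \frac{11}{2} \approx -5.5$)
$c = 20$ ($c = 15 + 5 = 20$)
$M = \frac{55}{2}$ ($M = - \frac{11 \left(-2 - 3\right)}{2} = \left(- \frac{11}{2}\right) \left(-5\right) = \frac{55}{2} \approx 27.5$)
$M \left(c - 5\right) = \frac{55 \left(20 - 5\right)}{2} = \frac{55}{2} \cdot 15 = \frac{825}{2}$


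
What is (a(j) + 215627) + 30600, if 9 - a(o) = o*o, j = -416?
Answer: 73180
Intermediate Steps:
a(o) = 9 - o**2 (a(o) = 9 - o*o = 9 - o**2)
(a(j) + 215627) + 30600 = ((9 - 1*(-416)**2) + 215627) + 30600 = ((9 - 1*173056) + 215627) + 30600 = ((9 - 173056) + 215627) + 30600 = (-173047 + 215627) + 30600 = 42580 + 30600 = 73180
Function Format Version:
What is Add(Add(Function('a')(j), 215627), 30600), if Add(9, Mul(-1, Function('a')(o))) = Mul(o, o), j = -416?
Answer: 73180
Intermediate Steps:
Function('a')(o) = Add(9, Mul(-1, Pow(o, 2))) (Function('a')(o) = Add(9, Mul(-1, Mul(o, o))) = Add(9, Mul(-1, Pow(o, 2))))
Add(Add(Function('a')(j), 215627), 30600) = Add(Add(Add(9, Mul(-1, Pow(-416, 2))), 215627), 30600) = Add(Add(Add(9, Mul(-1, 173056)), 215627), 30600) = Add(Add(Add(9, -173056), 215627), 30600) = Add(Add(-173047, 215627), 30600) = Add(42580, 30600) = 73180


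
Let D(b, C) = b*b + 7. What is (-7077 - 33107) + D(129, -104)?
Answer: -23536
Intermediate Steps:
D(b, C) = 7 + b² (D(b, C) = b² + 7 = 7 + b²)
(-7077 - 33107) + D(129, -104) = (-7077 - 33107) + (7 + 129²) = -40184 + (7 + 16641) = -40184 + 16648 = -23536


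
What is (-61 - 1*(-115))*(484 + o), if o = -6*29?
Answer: 16740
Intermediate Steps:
o = -174
(-61 - 1*(-115))*(484 + o) = (-61 - 1*(-115))*(484 - 174) = (-61 + 115)*310 = 54*310 = 16740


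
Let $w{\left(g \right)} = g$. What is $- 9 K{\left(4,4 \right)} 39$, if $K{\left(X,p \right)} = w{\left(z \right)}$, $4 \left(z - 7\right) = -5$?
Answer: $- \frac{8073}{4} \approx -2018.3$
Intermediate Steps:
$z = \frac{23}{4}$ ($z = 7 + \frac{1}{4} \left(-5\right) = 7 - \frac{5}{4} = \frac{23}{4} \approx 5.75$)
$K{\left(X,p \right)} = \frac{23}{4}$
$- 9 K{\left(4,4 \right)} 39 = \left(-9\right) \frac{23}{4} \cdot 39 = \left(- \frac{207}{4}\right) 39 = - \frac{8073}{4}$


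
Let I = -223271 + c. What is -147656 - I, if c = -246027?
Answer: 321642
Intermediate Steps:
I = -469298 (I = -223271 - 246027 = -469298)
-147656 - I = -147656 - 1*(-469298) = -147656 + 469298 = 321642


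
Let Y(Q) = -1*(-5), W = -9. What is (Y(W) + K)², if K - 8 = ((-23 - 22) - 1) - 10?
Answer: 1849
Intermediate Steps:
Y(Q) = 5
K = -48 (K = 8 + (((-23 - 22) - 1) - 10) = 8 + ((-45 - 1) - 10) = 8 + (-46 - 10) = 8 - 56 = -48)
(Y(W) + K)² = (5 - 48)² = (-43)² = 1849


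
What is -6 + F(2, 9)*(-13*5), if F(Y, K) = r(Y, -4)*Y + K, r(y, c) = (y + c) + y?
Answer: -591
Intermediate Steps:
r(y, c) = c + 2*y (r(y, c) = (c + y) + y = c + 2*y)
F(Y, K) = K + Y*(-4 + 2*Y) (F(Y, K) = (-4 + 2*Y)*Y + K = Y*(-4 + 2*Y) + K = K + Y*(-4 + 2*Y))
-6 + F(2, 9)*(-13*5) = -6 + (9 + 2*2*(-2 + 2))*(-13*5) = -6 + (9 + 2*2*0)*(-65) = -6 + (9 + 0)*(-65) = -6 + 9*(-65) = -6 - 585 = -591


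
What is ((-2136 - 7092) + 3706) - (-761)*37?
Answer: 22635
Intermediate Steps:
((-2136 - 7092) + 3706) - (-761)*37 = (-9228 + 3706) - 1*(-28157) = -5522 + 28157 = 22635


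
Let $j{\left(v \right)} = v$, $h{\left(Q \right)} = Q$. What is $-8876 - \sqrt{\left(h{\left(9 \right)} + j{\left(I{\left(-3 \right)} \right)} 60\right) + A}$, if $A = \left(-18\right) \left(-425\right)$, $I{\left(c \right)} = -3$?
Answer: $-8876 - 3 \sqrt{831} \approx -8962.5$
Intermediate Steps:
$A = 7650$
$-8876 - \sqrt{\left(h{\left(9 \right)} + j{\left(I{\left(-3 \right)} \right)} 60\right) + A} = -8876 - \sqrt{\left(9 - 180\right) + 7650} = -8876 - \sqrt{-171 + 7650} = -8876 - \sqrt{7479} = -8876 - 3 \sqrt{831}$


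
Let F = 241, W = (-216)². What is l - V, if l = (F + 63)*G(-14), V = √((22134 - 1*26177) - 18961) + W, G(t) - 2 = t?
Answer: -50304 - 18*I*√71 ≈ -50304.0 - 151.67*I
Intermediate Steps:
G(t) = 2 + t
W = 46656
V = 46656 + 18*I*√71 (V = √((22134 - 1*26177) - 18961) + 46656 = √((22134 - 26177) - 18961) + 46656 = √(-4043 - 18961) + 46656 = √(-23004) + 46656 = 18*I*√71 + 46656 = 46656 + 18*I*√71 ≈ 46656.0 + 151.67*I)
l = -3648 (l = (241 + 63)*(2 - 14) = 304*(-12) = -3648)
l - V = -3648 - (46656 + 18*I*√71) = -3648 + (-46656 - 18*I*√71) = -50304 - 18*I*√71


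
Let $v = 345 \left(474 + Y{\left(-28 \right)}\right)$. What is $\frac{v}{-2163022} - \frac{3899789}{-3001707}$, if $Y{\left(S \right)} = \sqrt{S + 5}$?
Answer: $\frac{3972230128324}{3246379139277} - \frac{345 i \sqrt{23}}{2163022} \approx 1.2236 - 0.00076493 i$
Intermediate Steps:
$Y{\left(S \right)} = \sqrt{5 + S}$
$v = 163530 + 345 i \sqrt{23}$ ($v = 345 \left(474 + \sqrt{5 - 28}\right) = 345 \left(474 + \sqrt{-23}\right) = 345 \left(474 + i \sqrt{23}\right) = 163530 + 345 i \sqrt{23} \approx 1.6353 \cdot 10^{5} + 1654.6 i$)
$\frac{v}{-2163022} - \frac{3899789}{-3001707} = \frac{163530 + 345 i \sqrt{23}}{-2163022} - \frac{3899789}{-3001707} = \left(163530 + 345 i \sqrt{23}\right) \left(- \frac{1}{2163022}\right) - - \frac{3899789}{3001707} = \left(- \frac{81765}{1081511} - \frac{345 i \sqrt{23}}{2163022}\right) + \frac{3899789}{3001707} = \frac{3972230128324}{3246379139277} - \frac{345 i \sqrt{23}}{2163022}$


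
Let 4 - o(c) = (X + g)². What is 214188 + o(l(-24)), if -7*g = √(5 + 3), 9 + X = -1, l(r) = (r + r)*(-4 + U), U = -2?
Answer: 10490500/49 - 40*√2/7 ≈ 2.1408e+5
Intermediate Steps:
l(r) = -12*r (l(r) = (r + r)*(-4 - 2) = (2*r)*(-6) = -12*r)
X = -10 (X = -9 - 1 = -10)
g = -2*√2/7 (g = -√(5 + 3)/7 = -2*√2/7 ≈ -0.40406)
o(c) = 4 - (-10 - 2*√2/7)²
214188 + o(l(-24)) = 214188 + (-4712/49 - 40*√2/7) = 10490500/49 - 40*√2/7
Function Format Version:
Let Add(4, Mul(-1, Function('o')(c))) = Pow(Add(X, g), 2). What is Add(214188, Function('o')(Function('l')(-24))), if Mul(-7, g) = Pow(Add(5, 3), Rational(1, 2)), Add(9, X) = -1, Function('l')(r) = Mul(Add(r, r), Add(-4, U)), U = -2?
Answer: Add(Rational(10490500, 49), Mul(Rational(-40, 7), Pow(2, Rational(1, 2)))) ≈ 2.1408e+5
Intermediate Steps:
Function('l')(r) = Mul(-12, r) (Function('l')(r) = Mul(Add(r, r), Add(-4, -2)) = Mul(Mul(2, r), -6) = Mul(-12, r))
X = -10 (X = Add(-9, -1) = -10)
g = Mul(Rational(-2, 7), Pow(2, Rational(1, 2))) (g = Mul(Rational(-1, 7), Pow(Add(5, 3), Rational(1, 2))) = Mul(Rational(-1, 7), Pow(8, Rational(1, 2))) = Mul(Rational(-1, 7), Mul(2, Pow(2, Rational(1, 2)))) = Mul(Rational(-2, 7), Pow(2, Rational(1, 2))) ≈ -0.40406)
Function('o')(c) = Add(4, Mul(-1, Pow(Add(-10, Mul(Rational(-2, 7), Pow(2, Rational(1, 2)))), 2)))
Add(214188, Function('o')(Function('l')(-24))) = Add(214188, Add(Rational(-4712, 49), Mul(Rational(-40, 7), Pow(2, Rational(1, 2))))) = Add(Rational(10490500, 49), Mul(Rational(-40, 7), Pow(2, Rational(1, 2))))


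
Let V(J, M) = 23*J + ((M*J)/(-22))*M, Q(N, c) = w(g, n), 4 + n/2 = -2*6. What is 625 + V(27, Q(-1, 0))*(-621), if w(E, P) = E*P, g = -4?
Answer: 133120088/11 ≈ 1.2102e+7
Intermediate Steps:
n = -32 (n = -8 + 2*(-2*6) = -8 + 2*(-12) = -8 - 24 = -32)
Q(N, c) = 128 (Q(N, c) = -4*(-32) = 128)
V(J, M) = 23*J - J*M**2/22 (V(J, M) = 23*J + ((J*M)*(-1/22))*M = 23*J + (-J*M/22)*M = 23*J - J*M**2/22)
625 + V(27, Q(-1, 0))*(-621) = 625 + ((1/22)*27*(506 - 1*128**2))*(-621) = 625 + ((1/22)*27*(506 - 1*16384))*(-621) = 625 + ((1/22)*27*(506 - 16384))*(-621) = 625 + ((1/22)*27*(-15878))*(-621) = 625 - 214353/11*(-621) = 625 + 133113213/11 = 133120088/11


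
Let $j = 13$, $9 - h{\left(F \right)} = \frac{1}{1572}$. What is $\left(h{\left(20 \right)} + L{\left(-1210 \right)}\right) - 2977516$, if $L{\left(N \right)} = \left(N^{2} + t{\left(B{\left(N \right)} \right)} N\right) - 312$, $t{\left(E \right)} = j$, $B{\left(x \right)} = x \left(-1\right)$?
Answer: $- \frac{2404293829}{1572} \approx -1.5294 \cdot 10^{6}$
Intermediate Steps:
$h{\left(F \right)} = \frac{14147}{1572}$ ($h{\left(F \right)} = 9 - \frac{1}{1572} = \frac{14147}{1572}$)
$B{\left(x \right)} = - x$
$t{\left(E \right)} = 13$
$L{\left(N \right)} = -312 + N^{2} + 13 N$ ($L{\left(N \right)} = \left(N^{2} + 13 N\right) - 312 = -312 + N^{2} + 13 N$)
$\left(h{\left(20 \right)} + L{\left(-1210 \right)}\right) - 2977516 = \left(\frac{14147}{1572} + \left(-312 + \left(-1210\right)^{2} + 13 \left(-1210\right)\right)\right) - 2977516 = \left(\frac{14147}{1572} - -1448058\right) - 2977516 = \left(\frac{14147}{1572} + 1448058\right) - 2977516 = \frac{2276361323}{1572} - 2977516 = - \frac{2404293829}{1572}$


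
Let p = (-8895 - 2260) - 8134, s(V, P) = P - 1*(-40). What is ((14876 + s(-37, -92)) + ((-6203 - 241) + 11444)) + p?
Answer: 535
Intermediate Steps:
s(V, P) = 40 + P (s(V, P) = P + 40 = 40 + P)
p = -19289 (p = -11155 - 8134 = -19289)
((14876 + s(-37, -92)) + ((-6203 - 241) + 11444)) + p = ((14876 + (40 - 92)) + ((-6203 - 241) + 11444)) - 19289 = ((14876 - 52) + (-6444 + 11444)) - 19289 = (14824 + 5000) - 19289 = 19824 - 19289 = 535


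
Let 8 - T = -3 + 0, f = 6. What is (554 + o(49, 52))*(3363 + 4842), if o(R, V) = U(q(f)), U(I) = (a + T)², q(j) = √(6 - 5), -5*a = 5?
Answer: 5366070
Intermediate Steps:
a = -1 (a = -⅕*5 = -1)
T = 11 (T = 8 - (-3 + 0) = 8 - 1*(-3) = 8 + 3 = 11)
q(j) = 1 (q(j) = √1 = 1)
U(I) = 100 (U(I) = (-1 + 11)² = 10² = 100)
o(R, V) = 100
(554 + o(49, 52))*(3363 + 4842) = (554 + 100)*(3363 + 4842) = 654*8205 = 5366070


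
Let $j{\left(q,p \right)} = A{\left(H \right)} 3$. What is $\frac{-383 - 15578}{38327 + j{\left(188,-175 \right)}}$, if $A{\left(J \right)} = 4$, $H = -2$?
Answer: $- \frac{15961}{38339} \approx -0.41631$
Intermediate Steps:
$j{\left(q,p \right)} = 12$ ($j{\left(q,p \right)} = 4 \cdot 3 = 12$)
$\frac{-383 - 15578}{38327 + j{\left(188,-175 \right)}} = \frac{-383 - 15578}{38327 + 12} = - \frac{15961}{38339}$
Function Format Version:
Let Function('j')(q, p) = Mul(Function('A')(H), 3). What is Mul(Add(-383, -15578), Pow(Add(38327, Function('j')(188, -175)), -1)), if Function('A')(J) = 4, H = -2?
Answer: Rational(-15961, 38339) ≈ -0.41631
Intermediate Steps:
Function('j')(q, p) = 12 (Function('j')(q, p) = Mul(4, 3) = 12)
Mul(Add(-383, -15578), Pow(Add(38327, Function('j')(188, -175)), -1)) = Mul(Add(-383, -15578), Pow(Add(38327, 12), -1)) = Mul(-15961, Pow(38339, -1)) = Mul(-15961, Rational(1, 38339)) = Rational(-15961, 38339)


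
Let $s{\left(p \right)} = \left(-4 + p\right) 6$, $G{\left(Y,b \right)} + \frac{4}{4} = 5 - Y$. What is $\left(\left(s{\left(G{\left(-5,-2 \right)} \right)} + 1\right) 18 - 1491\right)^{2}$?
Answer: $870489$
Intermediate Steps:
$G{\left(Y,b \right)} = 4 - Y$ ($G{\left(Y,b \right)} = -1 - \left(-5 + Y\right) = 4 - Y$)
$s{\left(p \right)} = -24 + 6 p$
$\left(\left(s{\left(G{\left(-5,-2 \right)} \right)} + 1\right) 18 - 1491\right)^{2} = \left(\left(\left(-24 + 6 \left(4 - -5\right)\right) + 1\right) 18 - 1491\right)^{2} = \left(\left(\left(-24 + 6 \left(4 + 5\right)\right) + 1\right) 18 - 1491\right)^{2} = \left(\left(\left(-24 + 6 \cdot 9\right) + 1\right) 18 - 1491\right)^{2} = \left(\left(\left(-24 + 54\right) + 1\right) 18 - 1491\right)^{2} = \left(\left(30 + 1\right) 18 - 1491\right)^{2} = \left(31 \cdot 18 - 1491\right)^{2} = \left(558 - 1491\right)^{2} = \left(-933\right)^{2} = 870489$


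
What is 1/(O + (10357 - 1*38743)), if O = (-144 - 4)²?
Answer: -1/6482 ≈ -0.00015427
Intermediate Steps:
O = 21904 (O = (-148)² = 21904)
1/(O + (10357 - 1*38743)) = 1/(21904 + (10357 - 1*38743)) = 1/(21904 + (10357 - 38743)) = 1/(21904 - 28386) = 1/(-6482) = -1/6482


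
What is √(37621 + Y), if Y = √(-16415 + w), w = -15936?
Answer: √(37621 + I*√32351) ≈ 193.96 + 0.4637*I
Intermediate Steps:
Y = I*√32351 (Y = √(-16415 - 15936) = √(-32351) = I*√32351 ≈ 179.86*I)
√(37621 + Y) = √(37621 + I*√32351)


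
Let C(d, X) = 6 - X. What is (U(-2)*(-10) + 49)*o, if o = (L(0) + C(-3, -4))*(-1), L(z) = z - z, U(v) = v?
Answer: -690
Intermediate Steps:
L(z) = 0
o = -10 (o = (0 + (6 - 1*(-4)))*(-1) = (0 + (6 + 4))*(-1) = (0 + 10)*(-1) = 10*(-1) = -10)
(U(-2)*(-10) + 49)*o = (-2*(-10) + 49)*(-10) = (20 + 49)*(-10) = 69*(-10) = -690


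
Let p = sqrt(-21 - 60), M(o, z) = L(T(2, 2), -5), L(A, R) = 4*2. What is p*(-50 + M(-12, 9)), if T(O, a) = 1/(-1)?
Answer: -378*I ≈ -378.0*I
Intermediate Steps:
T(O, a) = -1
L(A, R) = 8
M(o, z) = 8
p = 9*I (p = sqrt(-81) = 9*I ≈ 9.0*I)
p*(-50 + M(-12, 9)) = (9*I)*(-50 + 8) = (9*I)*(-42) = -378*I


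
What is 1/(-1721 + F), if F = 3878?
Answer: 1/2157 ≈ 0.00046361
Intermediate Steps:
1/(-1721 + F) = 1/(-1721 + 3878) = 1/2157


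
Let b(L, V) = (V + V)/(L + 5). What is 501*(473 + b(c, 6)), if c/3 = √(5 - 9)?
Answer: 14485413/61 - 36072*I/61 ≈ 2.3747e+5 - 591.34*I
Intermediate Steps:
c = 6*I (c = 3*√(5 - 9) = 3*√(-4) = 3*(2*I) = 6*I ≈ 6.0*I)
b(L, V) = 2*V/(5 + L) (b(L, V) = (2*V)/(5 + L) = 2*V/(5 + L))
501*(473 + b(c, 6)) = 501*(473 + 2*6/(5 + 6*I)) = 501*(473 + 2*6*((5 - 6*I)/61)) = 501*(473 + (60/61 - 72*I/61)) = 501*(28913/61 - 72*I/61) = 14485413/61 - 36072*I/61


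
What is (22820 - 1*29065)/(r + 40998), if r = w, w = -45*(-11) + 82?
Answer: -1249/8315 ≈ -0.15021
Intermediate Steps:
w = 577 (w = 495 + 82 = 577)
r = 577
(22820 - 1*29065)/(r + 40998) = (22820 - 1*29065)/(577 + 40998) = (22820 - 29065)/41575 = -6245*1/41575 = -1249/8315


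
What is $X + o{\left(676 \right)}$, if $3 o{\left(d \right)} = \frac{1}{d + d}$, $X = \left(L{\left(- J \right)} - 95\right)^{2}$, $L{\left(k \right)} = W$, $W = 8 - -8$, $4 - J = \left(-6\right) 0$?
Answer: $\frac{25313497}{4056} \approx 6241.0$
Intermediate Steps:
$J = 4$ ($J = 4 - \left(-6\right) 0 = 4 - 0 = 4 + 0 = 4$)
$W = 16$ ($W = 8 + 8 = 16$)
$L{\left(k \right)} = 16$
$X = 6241$ ($X = \left(16 - 95\right)^{2} = \left(-79\right)^{2} = 6241$)
$o{\left(d \right)} = \frac{1}{6 d}$ ($o{\left(d \right)} = \frac{1}{3 \left(d + d\right)} = \frac{1}{3 \cdot 2 d} = \frac{\frac{1}{2} \frac{1}{d}}{3} = \frac{1}{6 d}$)
$X + o{\left(676 \right)} = 6241 + \frac{1}{6 \cdot 676} = 6241 + \frac{1}{6} \cdot \frac{1}{676} = 6241 + \frac{1}{4056} = \frac{25313497}{4056}$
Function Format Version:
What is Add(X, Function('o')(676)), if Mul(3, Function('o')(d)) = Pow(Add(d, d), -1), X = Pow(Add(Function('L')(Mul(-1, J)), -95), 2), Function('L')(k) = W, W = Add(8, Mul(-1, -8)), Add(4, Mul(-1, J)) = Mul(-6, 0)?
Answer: Rational(25313497, 4056) ≈ 6241.0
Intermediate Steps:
J = 4 (J = Add(4, Mul(-1, Mul(-6, 0))) = Add(4, Mul(-1, 0)) = Add(4, 0) = 4)
W = 16 (W = Add(8, 8) = 16)
Function('L')(k) = 16
X = 6241 (X = Pow(Add(16, -95), 2) = Pow(-79, 2) = 6241)
Function('o')(d) = Mul(Rational(1, 6), Pow(d, -1)) (Function('o')(d) = Mul(Rational(1, 3), Pow(Add(d, d), -1)) = Mul(Rational(1, 3), Pow(Mul(2, d), -1)) = Mul(Rational(1, 3), Mul(Rational(1, 2), Pow(d, -1))) = Mul(Rational(1, 6), Pow(d, -1)))
Add(X, Function('o')(676)) = Add(6241, Mul(Rational(1, 6), Pow(676, -1))) = Add(6241, Mul(Rational(1, 6), Rational(1, 676))) = Add(6241, Rational(1, 4056)) = Rational(25313497, 4056)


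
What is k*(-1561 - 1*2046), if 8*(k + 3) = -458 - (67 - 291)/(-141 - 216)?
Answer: 44391349/204 ≈ 2.1760e+5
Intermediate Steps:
k = -12307/204 (k = -3 + (-458 - (67 - 291)/(-141 - 216))/8 = -3 + (-458 - (-224)/(-357))/8 = -3 + (-458 - (-224)*(-1)/357)/8 = -3 + (-458 - 1*32/51)/8 = -3 + (-458 - 32/51)/8 = -3 + (1/8)*(-23390/51) = -3 - 11695/204 = -12307/204 ≈ -60.328)
k*(-1561 - 1*2046) = -12307*(-1561 - 1*2046)/204 = -12307*(-1561 - 2046)/204 = -12307/204*(-3607) = 44391349/204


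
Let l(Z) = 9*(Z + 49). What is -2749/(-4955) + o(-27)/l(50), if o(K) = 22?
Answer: 232579/401355 ≈ 0.57948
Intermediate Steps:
l(Z) = 441 + 9*Z (l(Z) = 9*(49 + Z) = 441 + 9*Z)
-2749/(-4955) + o(-27)/l(50) = -2749/(-4955) + 22/(441 + 9*50) = -2749*(-1/4955) + 22/(441 + 450) = 2749/4955 + 22/891 = 2749/4955 + 22*(1/891) = 2749/4955 + 2/81 = 232579/401355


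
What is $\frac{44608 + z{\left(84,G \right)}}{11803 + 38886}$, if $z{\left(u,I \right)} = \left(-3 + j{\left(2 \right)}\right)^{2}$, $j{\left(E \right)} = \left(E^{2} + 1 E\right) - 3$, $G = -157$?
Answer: $\frac{44608}{50689} \approx 0.88003$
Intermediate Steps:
$j{\left(E \right)} = -3 + E + E^{2}$ ($j{\left(E \right)} = \left(E^{2} + E\right) - 3 = \left(E + E^{2}\right) - 3 = -3 + E + E^{2}$)
$z{\left(u,I \right)} = 0$ ($z{\left(u,I \right)} = \left(-3 + \left(-3 + 2 + 2^{2}\right)\right)^{2} = \left(-3 + \left(-3 + 2 + 4\right)\right)^{2} = \left(-3 + 3\right)^{2} = 0^{2} = 0$)
$\frac{44608 + z{\left(84,G \right)}}{11803 + 38886} = \frac{44608 + 0}{11803 + 38886} = \frac{44608}{50689}$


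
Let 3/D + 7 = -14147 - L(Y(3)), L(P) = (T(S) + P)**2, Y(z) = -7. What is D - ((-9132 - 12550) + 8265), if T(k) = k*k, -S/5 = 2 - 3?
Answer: 64750441/4826 ≈ 13417.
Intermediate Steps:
S = 5 (S = -5*(2 - 3) = -5*(-1) = 5)
T(k) = k**2
L(P) = (25 + P)**2 (L(P) = (5**2 + P)**2 = (25 + P)**2)
D = -1/4826 (D = 3/(-7 + (-14147 - (25 - 7)**2)) = 3/(-7 + (-14147 - 1*18**2)) = 3/(-7 + (-14147 - 1*324)) = 3/(-7 + (-14147 - 324)) = 3/(-7 - 14471) = 3/(-14478) = 3*(-1/14478) = -1/4826 ≈ -0.00020721)
D - ((-9132 - 12550) + 8265) = -1/4826 - ((-9132 - 12550) + 8265) = -1/4826 - (-21682 + 8265) = -1/4826 - 1*(-13417) = -1/4826 + 13417 = 64750441/4826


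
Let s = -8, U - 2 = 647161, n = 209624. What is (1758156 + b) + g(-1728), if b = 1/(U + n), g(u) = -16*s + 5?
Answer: 1506479157444/856787 ≈ 1.7583e+6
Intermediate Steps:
U = 647163 (U = 2 + 647161 = 647163)
g(u) = 133 (g(u) = -16*(-8) + 5 = 128 + 5 = 133)
b = 1/856787 (b = 1/(647163 + 209624) = 1/856787 ≈ 1.1672e-6)
(1758156 + b) + g(-1728) = (1758156 + 1/856787) + 133 = 1506365204773/856787 + 133 = 1506479157444/856787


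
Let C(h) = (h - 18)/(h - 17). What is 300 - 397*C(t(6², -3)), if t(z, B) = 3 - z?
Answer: -5247/50 ≈ -104.94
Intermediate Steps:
C(h) = (-18 + h)/(-17 + h)
300 - 397*C(t(6², -3)) = 300 - 397*(-18 + (3 - 1*6²))/(-17 + (3 - 1*6²)) = 300 - 397*(-18 + (3 - 1*36))/(-17 + (3 - 1*36)) = 300 - 397*(-18 + (3 - 36))/(-17 + (3 - 36)) = 300 - 397*(-18 - 33)/(-17 - 33) = 300 - 397*(-51)/(-50) = 300 - (-397)*(-51)/50 = 300 - 397*51/50 = 300 - 20247/50 = -5247/50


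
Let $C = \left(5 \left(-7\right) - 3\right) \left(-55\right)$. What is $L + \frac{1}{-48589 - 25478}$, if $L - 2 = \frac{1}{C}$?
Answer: $\frac{309672037}{154800030} \approx 2.0005$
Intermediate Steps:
$C = 2090$ ($C = \left(-35 - 3\right) \left(-55\right) = \left(-38\right) \left(-55\right) = 2090$)
$L = \frac{4181}{2090}$ ($L = 2 + \frac{1}{2090} = \frac{4181}{2090} \approx 2.0005$)
$L + \frac{1}{-48589 - 25478} = \frac{4181}{2090} + \frac{1}{-48589 - 25478} = \frac{4181}{2090} + \frac{1}{-74067} = \frac{4181}{2090} - \frac{1}{74067} = \frac{309672037}{154800030}$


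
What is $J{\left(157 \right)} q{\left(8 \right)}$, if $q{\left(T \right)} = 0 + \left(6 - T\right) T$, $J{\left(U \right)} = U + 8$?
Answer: $-2640$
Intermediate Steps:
$J{\left(U \right)} = 8 + U$
$q{\left(T \right)} = T \left(6 - T\right)$ ($q{\left(T \right)} = 0 + T \left(6 - T\right) = T \left(6 - T\right)$)
$J{\left(157 \right)} q{\left(8 \right)} = \left(8 + 157\right) 8 \left(6 - 8\right) = 165 \cdot 8 \left(6 - 8\right) = 165 \cdot 8 \left(-2\right) = 165 \left(-16\right) = -2640$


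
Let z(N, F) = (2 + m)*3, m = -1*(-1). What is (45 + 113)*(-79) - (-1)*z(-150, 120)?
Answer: -12473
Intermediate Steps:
m = 1
z(N, F) = 9 (z(N, F) = (2 + 1)*3 = 3*3 = 9)
(45 + 113)*(-79) - (-1)*z(-150, 120) = (45 + 113)*(-79) - (-1)*9 = 158*(-79) - 1*(-9) = -12482 + 9 = -12473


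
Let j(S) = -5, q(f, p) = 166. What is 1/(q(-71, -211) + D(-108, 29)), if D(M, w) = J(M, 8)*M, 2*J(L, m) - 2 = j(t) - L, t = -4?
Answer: -1/5504 ≈ -0.00018169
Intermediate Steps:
J(L, m) = -3/2 - L/2 (J(L, m) = 1 + (-5 - L)/2 = 1 + (-5/2 - L/2) = -3/2 - L/2)
D(M, w) = M*(-3/2 - M/2) (D(M, w) = (-3/2 - M/2)*M = M*(-3/2 - M/2))
1/(q(-71, -211) + D(-108, 29)) = 1/(166 - ½*(-108)*(3 - 108)) = 1/(166 - ½*(-108)*(-105)) = 1/(166 - 5670) = 1/(-5504) = -1/5504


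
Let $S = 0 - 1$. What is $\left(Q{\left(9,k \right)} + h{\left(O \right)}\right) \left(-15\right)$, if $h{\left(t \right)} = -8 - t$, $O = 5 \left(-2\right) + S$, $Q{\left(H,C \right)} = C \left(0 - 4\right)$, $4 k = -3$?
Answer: $-90$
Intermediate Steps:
$k = - \frac{3}{4}$ ($k = \frac{1}{4} \left(-3\right) = - \frac{3}{4} \approx -0.75$)
$S = -1$
$Q{\left(H,C \right)} = - 4 C$ ($Q{\left(H,C \right)} = C \left(-4\right) = - 4 C$)
$O = -11$ ($O = 5 \left(-2\right) - 1 = -10 - 1 = -11$)
$\left(Q{\left(9,k \right)} + h{\left(O \right)}\right) \left(-15\right) = \left(\left(-4\right) \left(- \frac{3}{4}\right) - -3\right) \left(-15\right) = \left(3 + \left(-8 + 11\right)\right) \left(-15\right) = \left(3 + 3\right) \left(-15\right) = 6 \left(-15\right) = -90$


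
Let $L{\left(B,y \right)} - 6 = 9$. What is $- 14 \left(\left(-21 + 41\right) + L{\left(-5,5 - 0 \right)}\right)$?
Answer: $-490$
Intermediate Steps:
$L{\left(B,y \right)} = 15$ ($L{\left(B,y \right)} = 6 + 9 = 15$)
$- 14 \left(\left(-21 + 41\right) + L{\left(-5,5 - 0 \right)}\right) = - 14 \left(\left(-21 + 41\right) + 15\right) = - 14 \left(20 + 15\right) = \left(-14\right) 35 = -490$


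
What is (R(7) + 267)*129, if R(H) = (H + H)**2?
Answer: 59727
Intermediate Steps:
R(H) = 4*H**2 (R(H) = (2*H)**2 = 4*H**2)
(R(7) + 267)*129 = (4*7**2 + 267)*129 = (4*49 + 267)*129 = (196 + 267)*129 = 463*129 = 59727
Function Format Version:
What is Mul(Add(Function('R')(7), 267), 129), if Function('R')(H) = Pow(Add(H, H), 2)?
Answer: 59727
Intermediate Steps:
Function('R')(H) = Mul(4, Pow(H, 2)) (Function('R')(H) = Pow(Mul(2, H), 2) = Mul(4, Pow(H, 2)))
Mul(Add(Function('R')(7), 267), 129) = Mul(Add(Mul(4, Pow(7, 2)), 267), 129) = Mul(Add(Mul(4, 49), 267), 129) = Mul(Add(196, 267), 129) = Mul(463, 129) = 59727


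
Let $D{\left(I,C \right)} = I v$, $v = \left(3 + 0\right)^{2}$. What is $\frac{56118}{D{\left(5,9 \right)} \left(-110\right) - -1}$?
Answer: $- \frac{56118}{4949} \approx -11.339$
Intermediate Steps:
$v = 9$ ($v = 3^{2} = 9$)
$D{\left(I,C \right)} = 9 I$ ($D{\left(I,C \right)} = I 9 = 9 I$)
$\frac{56118}{D{\left(5,9 \right)} \left(-110\right) - -1} = \frac{56118}{9 \cdot 5 \left(-110\right) - -1} = \frac{56118}{45 \left(-110\right) + 1} = \frac{56118}{-4950 + 1} = \frac{56118}{-4949} = 56118 \left(- \frac{1}{4949}\right) = - \frac{56118}{4949}$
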